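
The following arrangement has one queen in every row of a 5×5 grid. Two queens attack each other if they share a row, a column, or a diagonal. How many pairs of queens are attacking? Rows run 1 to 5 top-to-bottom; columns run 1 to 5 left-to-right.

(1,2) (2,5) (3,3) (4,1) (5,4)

0

All columns are distinct and no two queens satisfy |Δrow| = |Δcol|, so no pair attacks.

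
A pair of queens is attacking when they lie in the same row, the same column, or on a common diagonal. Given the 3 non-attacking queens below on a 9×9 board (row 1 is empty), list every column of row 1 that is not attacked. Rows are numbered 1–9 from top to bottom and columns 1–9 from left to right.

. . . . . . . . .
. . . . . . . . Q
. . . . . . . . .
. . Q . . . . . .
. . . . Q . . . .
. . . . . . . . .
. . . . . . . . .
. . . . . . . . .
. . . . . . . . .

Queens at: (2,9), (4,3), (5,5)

columns 2, 4, 7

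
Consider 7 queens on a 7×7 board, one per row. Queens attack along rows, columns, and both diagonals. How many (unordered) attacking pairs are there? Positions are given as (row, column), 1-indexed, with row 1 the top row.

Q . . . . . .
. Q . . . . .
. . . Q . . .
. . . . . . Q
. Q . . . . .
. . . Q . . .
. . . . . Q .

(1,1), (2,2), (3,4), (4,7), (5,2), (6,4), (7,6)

4

Same column: (2,2)–(5,2) (column 2); (3,4)–(6,4) (column 4).
Same diagonal: (1,1)–(2,2) (|1−2| = |1−2| = 1); (3,4)–(5,2) (|3−5| = |4−2| = 2).
Total attacking pairs: 4.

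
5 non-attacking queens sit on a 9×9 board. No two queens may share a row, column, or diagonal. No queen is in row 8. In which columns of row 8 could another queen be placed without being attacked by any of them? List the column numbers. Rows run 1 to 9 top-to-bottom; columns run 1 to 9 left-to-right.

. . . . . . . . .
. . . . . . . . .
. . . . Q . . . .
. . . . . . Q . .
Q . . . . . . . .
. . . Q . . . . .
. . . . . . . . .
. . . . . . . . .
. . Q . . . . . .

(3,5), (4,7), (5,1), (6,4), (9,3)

columns 8, 9

(3,5) attacks row 8 at column 5.
(4,7) attacks row 8 at column 7 and diagonals 3.
(5,1) attacks row 8 at column 1 and diagonals 4.
(6,4) attacks row 8 at column 4 and diagonals 2, 6.
(9,3) attacks row 8 at column 3 and diagonals 2, 4.
Attacked columns: {1, 2, 3, 4, 5, 6, 7}. Safe: {8, 9}.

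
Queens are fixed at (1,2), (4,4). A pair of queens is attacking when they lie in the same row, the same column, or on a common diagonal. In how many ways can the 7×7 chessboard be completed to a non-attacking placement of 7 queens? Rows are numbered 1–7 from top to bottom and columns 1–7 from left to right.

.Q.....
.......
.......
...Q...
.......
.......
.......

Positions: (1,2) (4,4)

Branch on row 2: col 5 → 2; col 7 → 0.
Sum: 2 + 0 = 2.

2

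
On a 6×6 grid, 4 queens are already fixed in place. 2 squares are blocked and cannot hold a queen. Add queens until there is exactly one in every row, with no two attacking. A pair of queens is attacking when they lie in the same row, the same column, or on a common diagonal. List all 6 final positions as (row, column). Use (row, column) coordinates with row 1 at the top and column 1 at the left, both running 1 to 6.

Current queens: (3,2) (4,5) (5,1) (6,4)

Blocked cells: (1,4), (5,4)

Row 1: attacked by (3,2)→{2,4}; (4,5)→{2,5}; (5,1)→{1,5}; (6,4)→{4}. Blocked: 4. Safe: 3, 6. Place at column 3.
Row 2: attacked by (1,3)→{2,3,4}; (3,2)→{1,2,3}; (4,5)→{3,5}; (5,1)→{1,4}; (6,4)→{4}. Safe: 6. Place at column 6.
Columns [3, 6, 2, 5, 1, 4], r−c [-2, -4, 1, -1, 4, 2], r+c [4, 8, 5, 9, 6, 10] are all distinct, so no two queens attack.

(1,3) (2,6) (3,2) (4,5) (5,1) (6,4)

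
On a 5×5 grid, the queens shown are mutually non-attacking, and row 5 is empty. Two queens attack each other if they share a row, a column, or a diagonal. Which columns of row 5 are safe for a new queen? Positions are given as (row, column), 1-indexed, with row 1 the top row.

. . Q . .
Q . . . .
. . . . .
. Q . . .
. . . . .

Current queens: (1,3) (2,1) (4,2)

columns 5

(1,3) attacks row 5 at column 3.
(2,1) attacks row 5 at column 1 and diagonals 4.
(4,2) attacks row 5 at column 2 and diagonals 1, 3.
Attacked columns: {1, 2, 3, 4}. Safe: {5}.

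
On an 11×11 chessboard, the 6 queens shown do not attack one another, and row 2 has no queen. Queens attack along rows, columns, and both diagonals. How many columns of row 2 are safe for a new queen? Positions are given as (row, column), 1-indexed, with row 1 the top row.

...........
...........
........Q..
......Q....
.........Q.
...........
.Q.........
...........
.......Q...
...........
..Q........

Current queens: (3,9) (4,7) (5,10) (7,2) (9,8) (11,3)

3

(3,9) attacks row 2 at column 9 and diagonals 8, 10.
(4,7) attacks row 2 at column 7 and diagonals 5, 9.
(5,10) attacks row 2 at column 10 and diagonals 7.
(7,2) attacks row 2 at column 2 and diagonals 7.
(9,8) attacks row 2 at column 8 and diagonals 1.
(11,3) attacks row 2 at column 3.
Attacked columns: {1, 2, 3, 5, 7, 8, 9, 10}. Safe: {4, 6, 11}.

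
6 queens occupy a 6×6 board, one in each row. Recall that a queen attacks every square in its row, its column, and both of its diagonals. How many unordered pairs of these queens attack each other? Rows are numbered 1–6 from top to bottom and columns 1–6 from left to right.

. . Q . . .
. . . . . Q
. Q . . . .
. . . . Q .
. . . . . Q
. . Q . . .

Same column: (1,3)–(6,3) (column 3); (2,6)–(5,6) (column 6).
Same diagonal: (4,5)–(5,6) (|4−5| = |5−6| = 1); (4,5)–(6,3) (|4−6| = |5−3| = 2).
Total attacking pairs: 4.

4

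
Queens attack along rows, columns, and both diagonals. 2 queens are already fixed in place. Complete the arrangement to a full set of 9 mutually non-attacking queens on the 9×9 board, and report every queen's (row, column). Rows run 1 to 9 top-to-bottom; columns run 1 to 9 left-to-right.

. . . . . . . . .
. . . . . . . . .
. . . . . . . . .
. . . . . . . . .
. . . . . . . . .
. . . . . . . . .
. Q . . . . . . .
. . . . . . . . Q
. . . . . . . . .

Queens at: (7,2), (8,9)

Row 1: attacked by (7,2)→{2,8}; (8,9)→{2,9}. Safe: 1, 3, 4, 5, 6, 7. Place at column 1.
Row 2: attacked by (1,1)→{1,2}; (7,2)→{2,7}; (8,9)→{3,9}. Safe: 4, 5, 6, 8. Place at column 6.
Row 3: attacked by (1,1)→{1,3}; (2,6)→{5,6,7}; (7,2)→{2,6}; (8,9)→{4,9}. Safe: 8. Place at column 8.
Row 4: attacked by (1,1)→{1,4}; (2,6)→{4,6,8}; (3,8)→{7,8,9}; (7,2)→{2,5}; (8,9)→{5,9}. Safe: 3. Place at column 3.
Row 5: attacked by (1,1)→{1,5}; (2,6)→{3,6,9}; (3,8)→{6,8}; (4,3)→{2,3,4}; (7,2)→{2,4}; (8,9)→{6,9}. Safe: 7. Place at column 7.
Row 6: attacked by (1,1)→{1,6}; (2,6)→{2,6}; (3,8)→{5,8}; (4,3)→{1,3,5}; (5,7)→{6,7,8}; (7,2)→{1,2,3}; (8,9)→{7,9}. Safe: 4. Place at column 4.
Row 9: attacked by (1,1)→{1,9}; (2,6)→{6}; (3,8)→{2,8}; (4,3)→{3,8}; (5,7)→{3,7}; (6,4)→{1,4,7}; (7,2)→{2,4}; (8,9)→{8,9}. Safe: 5. Place at column 5.
Columns [1, 6, 8, 3, 7, 4, 2, 9, 5], r−c [0, -4, -5, 1, -2, 2, 5, -1, 4], r+c [2, 8, 11, 7, 12, 10, 9, 17, 14] are all distinct, so no two queens attack.

(1,1) (2,6) (3,8) (4,3) (5,7) (6,4) (7,2) (8,9) (9,5)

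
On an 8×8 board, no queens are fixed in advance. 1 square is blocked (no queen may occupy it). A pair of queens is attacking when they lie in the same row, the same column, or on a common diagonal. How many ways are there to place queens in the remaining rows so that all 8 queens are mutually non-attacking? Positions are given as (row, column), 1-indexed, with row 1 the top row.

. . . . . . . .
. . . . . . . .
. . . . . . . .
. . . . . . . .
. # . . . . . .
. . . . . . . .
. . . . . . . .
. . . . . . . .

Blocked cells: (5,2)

84

Branch on row 1: col 1 → 3; col 2 → 8; col 3 → 16; col 4 → 15; col 5 → 15; col 6 → 16; col 7 → 8; col 8 → 3.
Sum: 3 + 8 + 16 + 15 + 15 + 16 + 8 + 3 = 84.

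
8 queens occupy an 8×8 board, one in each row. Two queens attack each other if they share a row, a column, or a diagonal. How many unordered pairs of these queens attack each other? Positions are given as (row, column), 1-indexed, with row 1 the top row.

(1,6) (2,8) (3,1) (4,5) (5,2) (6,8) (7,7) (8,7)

4

Same column: (2,8)–(6,8) (column 8); (7,7)–(8,7) (column 7).
Same diagonal: (1,6)–(5,2) (|1−5| = |6−2| = 4); (6,8)–(7,7) (|6−7| = |8−7| = 1).
Total attacking pairs: 4.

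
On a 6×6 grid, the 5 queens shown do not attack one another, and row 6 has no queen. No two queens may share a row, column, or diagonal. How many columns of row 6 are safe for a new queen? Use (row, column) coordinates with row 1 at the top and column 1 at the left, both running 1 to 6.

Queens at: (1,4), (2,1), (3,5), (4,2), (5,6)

1

(1,4) attacks row 6 at column 4.
(2,1) attacks row 6 at column 1 and diagonals 5.
(3,5) attacks row 6 at column 5 and diagonals 2.
(4,2) attacks row 6 at column 2 and diagonals 4.
(5,6) attacks row 6 at column 6 and diagonals 5.
Attacked columns: {1, 2, 4, 5, 6}. Safe: {3}.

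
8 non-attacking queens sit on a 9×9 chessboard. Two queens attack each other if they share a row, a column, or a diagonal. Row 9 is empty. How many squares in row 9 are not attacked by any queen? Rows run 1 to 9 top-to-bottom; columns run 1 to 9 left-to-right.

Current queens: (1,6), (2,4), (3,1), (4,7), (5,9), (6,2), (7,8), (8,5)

1

(1,6) attacks row 9 at column 6.
(2,4) attacks row 9 at column 4.
(3,1) attacks row 9 at column 1 and diagonals 7.
(4,7) attacks row 9 at column 7 and diagonals 2.
(5,9) attacks row 9 at column 9 and diagonals 5.
(6,2) attacks row 9 at column 2 and diagonals 5.
(7,8) attacks row 9 at column 8 and diagonals 6.
(8,5) attacks row 9 at column 5 and diagonals 4, 6.
Attacked columns: {1, 2, 4, 5, 6, 7, 8, 9}. Safe: {3}.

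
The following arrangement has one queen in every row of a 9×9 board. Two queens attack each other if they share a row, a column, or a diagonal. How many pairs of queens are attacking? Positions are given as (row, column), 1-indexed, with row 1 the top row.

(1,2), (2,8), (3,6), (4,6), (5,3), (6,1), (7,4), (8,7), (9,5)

2

Same column: (3,6)–(4,6) (column 6).
Same diagonal: (2,8)–(4,6) (|2−4| = |8−6| = 2).
Total attacking pairs: 2.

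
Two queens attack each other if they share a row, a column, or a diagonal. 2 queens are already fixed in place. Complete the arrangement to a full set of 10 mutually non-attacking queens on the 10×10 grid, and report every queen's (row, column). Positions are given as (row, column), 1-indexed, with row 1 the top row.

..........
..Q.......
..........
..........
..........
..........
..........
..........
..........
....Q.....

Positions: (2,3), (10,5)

Row 1: attacked by (2,3)→{2,3,4}; (10,5)→{5}. Safe: 1, 6, 7, 8, 9, 10. Place at column 10.
Row 3: attacked by (1,10)→{8,10}; (2,3)→{2,3,4}; (10,5)→{5}. Safe: 1, 6, 7, 9. Place at column 9.
Row 4: attacked by (1,10)→{7,10}; (2,3)→{1,3,5}; (3,9)→{8,9,10}; (10,5)→{5}. Safe: 2, 4, 6. Place at column 4.
Row 5: attacked by (1,10)→{6,10}; (2,3)→{3,6}; (3,9)→{7,9}; (4,4)→{3,4,5}; (10,5)→{5,10}. Safe: 1, 2, 8. Place at column 2.
Row 6: attacked by (1,10)→{5,10}; (2,3)→{3,7}; (3,9)→{6,9}; (4,4)→{2,4,6}; (5,2)→{1,2,3}; (10,5)→{1,5,9}. Safe: 8. Place at column 8.
Row 7: attacked by (1,10)→{4,10}; (2,3)→{3,8}; (3,9)→{5,9}; (4,4)→{1,4,7}; (5,2)→{2,4}; (6,8)→{7,8,9}; (10,5)→{2,5,8}. Safe: 6. Place at column 6.
Row 8: attacked by (1,10)→{3,10}; (2,3)→{3,9}; (3,9)→{4,9}; (4,4)→{4,8}; (5,2)→{2,5}; (6,8)→{6,8,10}; (7,6)→{5,6,7}; (10,5)→{3,5,7}. Safe: 1. Place at column 1.
Row 9: attacked by (1,10)→{2,10}; (2,3)→{3,10}; (3,9)→{3,9}; (4,4)→{4,9}; (5,2)→{2,6}; (6,8)→{5,8}; (7,6)→{4,6,8}; (8,1)→{1,2}; (10,5)→{4,5,6}. Safe: 7. Place at column 7.
Columns [10, 3, 9, 4, 2, 8, 6, 1, 7, 5], r−c [-9, -1, -6, 0, 3, -2, 1, 7, 2, 5], r+c [11, 5, 12, 8, 7, 14, 13, 9, 16, 15] are all distinct, so no two queens attack.

(1,10) (2,3) (3,9) (4,4) (5,2) (6,8) (7,6) (8,1) (9,7) (10,5)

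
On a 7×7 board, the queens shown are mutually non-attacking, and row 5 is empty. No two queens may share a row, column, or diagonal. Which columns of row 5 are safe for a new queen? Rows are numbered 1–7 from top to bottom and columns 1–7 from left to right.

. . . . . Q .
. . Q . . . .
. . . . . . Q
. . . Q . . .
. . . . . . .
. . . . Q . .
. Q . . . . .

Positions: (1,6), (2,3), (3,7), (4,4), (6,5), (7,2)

columns 1

(1,6) attacks row 5 at column 6 and diagonals 2.
(2,3) attacks row 5 at column 3 and diagonals 6.
(3,7) attacks row 5 at column 7 and diagonals 5.
(4,4) attacks row 5 at column 4 and diagonals 3, 5.
(6,5) attacks row 5 at column 5 and diagonals 4, 6.
(7,2) attacks row 5 at column 2 and diagonals 4.
Attacked columns: {2, 3, 4, 5, 6, 7}. Safe: {1}.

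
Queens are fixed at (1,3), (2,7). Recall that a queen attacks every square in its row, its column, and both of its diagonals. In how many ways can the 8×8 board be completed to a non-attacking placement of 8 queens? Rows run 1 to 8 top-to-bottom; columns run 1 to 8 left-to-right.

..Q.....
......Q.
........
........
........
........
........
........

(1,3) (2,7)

Branch on row 3: col 2 → 2; col 4 → 0.
Sum: 2 + 0 = 2.

2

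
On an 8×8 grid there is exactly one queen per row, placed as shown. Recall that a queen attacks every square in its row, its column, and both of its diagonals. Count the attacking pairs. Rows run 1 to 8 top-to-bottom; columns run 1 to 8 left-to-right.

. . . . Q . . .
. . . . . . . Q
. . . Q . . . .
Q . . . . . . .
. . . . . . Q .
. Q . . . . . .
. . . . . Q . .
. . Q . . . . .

All columns are distinct and no two queens satisfy |Δrow| = |Δcol|, so no pair attacks.

0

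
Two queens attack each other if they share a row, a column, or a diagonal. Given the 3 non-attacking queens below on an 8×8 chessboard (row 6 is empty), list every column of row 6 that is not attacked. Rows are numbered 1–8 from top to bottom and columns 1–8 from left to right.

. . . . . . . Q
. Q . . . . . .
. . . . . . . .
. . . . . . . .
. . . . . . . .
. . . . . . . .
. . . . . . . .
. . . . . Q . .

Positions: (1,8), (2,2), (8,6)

columns 1, 5, 7

(1,8) attacks row 6 at column 8 and diagonals 3.
(2,2) attacks row 6 at column 2 and diagonals 6.
(8,6) attacks row 6 at column 6 and diagonals 4, 8.
Attacked columns: {2, 3, 4, 6, 8}. Safe: {1, 5, 7}.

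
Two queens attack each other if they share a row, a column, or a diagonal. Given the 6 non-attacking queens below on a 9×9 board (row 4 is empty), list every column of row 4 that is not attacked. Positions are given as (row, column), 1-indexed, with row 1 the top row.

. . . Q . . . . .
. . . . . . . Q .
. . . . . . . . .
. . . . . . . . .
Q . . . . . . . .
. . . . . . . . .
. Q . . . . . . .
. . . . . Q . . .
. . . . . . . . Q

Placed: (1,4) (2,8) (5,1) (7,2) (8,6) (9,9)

columns 3

(1,4) attacks row 4 at column 4 and diagonals 1, 7.
(2,8) attacks row 4 at column 8 and diagonals 6.
(5,1) attacks row 4 at column 1 and diagonals 2.
(7,2) attacks row 4 at column 2 and diagonals 5.
(8,6) attacks row 4 at column 6 and diagonals 2.
(9,9) attacks row 4 at column 9 and diagonals 4.
Attacked columns: {1, 2, 4, 5, 6, 7, 8, 9}. Safe: {3}.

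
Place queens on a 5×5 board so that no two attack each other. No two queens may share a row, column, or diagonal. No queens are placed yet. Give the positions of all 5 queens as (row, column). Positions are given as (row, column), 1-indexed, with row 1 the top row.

Row 1: Safe: 1, 2, 3, 4, 5. Place at column 5.
Row 2: attacked by (1,5)→{4,5}. Safe: 1, 2, 3. Place at column 3.
Row 3: attacked by (1,5)→{3,5}; (2,3)→{2,3,4}. Safe: 1. Place at column 1.
Row 4: attacked by (1,5)→{2,5}; (2,3)→{1,3,5}; (3,1)→{1,2}. Safe: 4. Place at column 4.
Row 5: attacked by (1,5)→{1,5}; (2,3)→{3}; (3,1)→{1,3}; (4,4)→{3,4,5}. Safe: 2. Place at column 2.
Columns [5, 3, 1, 4, 2], r−c [-4, -1, 2, 0, 3], r+c [6, 5, 4, 8, 7] are all distinct, so no two queens attack.

(1,5) (2,3) (3,1) (4,4) (5,2)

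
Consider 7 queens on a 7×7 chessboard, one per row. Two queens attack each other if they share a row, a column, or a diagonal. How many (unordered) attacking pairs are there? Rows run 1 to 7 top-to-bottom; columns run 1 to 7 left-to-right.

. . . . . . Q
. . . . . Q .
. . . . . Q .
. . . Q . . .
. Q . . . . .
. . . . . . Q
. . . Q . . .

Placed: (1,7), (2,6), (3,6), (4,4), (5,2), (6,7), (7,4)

Same column: (1,7)–(6,7) (column 7); (2,6)–(3,6) (column 6); (4,4)–(7,4) (column 4).
Same diagonal: (1,7)–(2,6) (|1−2| = |7−6| = 1); (1,7)–(4,4) (|1−4| = |7−4| = 3); (2,6)–(4,4) (|2−4| = |6−4| = 2); (5,2)–(7,4) (|5−7| = |2−4| = 2).
Total attacking pairs: 7.

7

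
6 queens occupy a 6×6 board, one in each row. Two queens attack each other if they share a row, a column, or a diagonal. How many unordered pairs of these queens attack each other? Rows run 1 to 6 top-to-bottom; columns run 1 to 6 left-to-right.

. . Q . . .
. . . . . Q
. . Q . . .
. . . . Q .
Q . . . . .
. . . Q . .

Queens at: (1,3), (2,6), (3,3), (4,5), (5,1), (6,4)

2

Same column: (1,3)–(3,3) (column 3).
Same diagonal: (3,3)–(5,1) (|3−5| = |3−1| = 2).
Total attacking pairs: 2.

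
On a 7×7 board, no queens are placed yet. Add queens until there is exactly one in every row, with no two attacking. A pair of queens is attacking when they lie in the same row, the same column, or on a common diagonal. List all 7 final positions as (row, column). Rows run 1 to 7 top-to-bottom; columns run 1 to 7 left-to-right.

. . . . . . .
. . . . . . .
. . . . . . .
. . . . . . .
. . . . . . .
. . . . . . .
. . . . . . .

Row 1: Safe: 1, 2, 3, 4, 5, 6, 7. Place at column 7.
Row 2: attacked by (1,7)→{6,7}. Safe: 1, 2, 3, 4, 5. Place at column 2.
Row 3: attacked by (1,7)→{5,7}; (2,2)→{1,2,3}. Safe: 4, 6. Place at column 4.
Row 4: attacked by (1,7)→{4,7}; (2,2)→{2,4}; (3,4)→{3,4,5}. Safe: 1, 6. Place at column 6.
Row 5: attacked by (1,7)→{3,7}; (2,2)→{2,5}; (3,4)→{2,4,6}; (4,6)→{5,6,7}. Safe: 1. Place at column 1.
Row 6: attacked by (1,7)→{2,7}; (2,2)→{2,6}; (3,4)→{1,4,7}; (4,6)→{4,6}; (5,1)→{1,2}. Safe: 3, 5. Place at column 3.
Row 7: attacked by (1,7)→{1,7}; (2,2)→{2,7}; (3,4)→{4}; (4,6)→{3,6}; (5,1)→{1,3}; (6,3)→{2,3,4}. Safe: 5. Place at column 5.
Columns [7, 2, 4, 6, 1, 3, 5], r−c [-6, 0, -1, -2, 4, 3, 2], r+c [8, 4, 7, 10, 6, 9, 12] are all distinct, so no two queens attack.

(1,7) (2,2) (3,4) (4,6) (5,1) (6,3) (7,5)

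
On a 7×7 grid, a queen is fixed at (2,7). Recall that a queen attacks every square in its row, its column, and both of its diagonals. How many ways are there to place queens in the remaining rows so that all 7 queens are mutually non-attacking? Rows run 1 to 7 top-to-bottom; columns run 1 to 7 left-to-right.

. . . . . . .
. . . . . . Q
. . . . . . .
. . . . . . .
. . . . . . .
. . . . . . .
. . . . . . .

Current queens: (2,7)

Branch on row 1: col 1 → 0; col 2 → 1; col 3 → 2; col 4 → 2; col 5 → 2.
Sum: 0 + 1 + 2 + 2 + 2 = 7.

7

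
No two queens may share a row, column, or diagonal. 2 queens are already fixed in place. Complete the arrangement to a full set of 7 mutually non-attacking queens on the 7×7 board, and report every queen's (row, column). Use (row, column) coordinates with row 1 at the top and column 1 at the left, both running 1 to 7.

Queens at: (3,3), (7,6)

(1,2) (2,5) (3,3) (4,1) (5,7) (6,4) (7,6)

Row 1: attacked by (3,3)→{1,3,5}; (7,6)→{6}. Safe: 2, 4, 7. Place at column 2.
Row 2: attacked by (1,2)→{1,2,3}; (3,3)→{2,3,4}; (7,6)→{1,6}. Safe: 5, 7. Place at column 5.
Row 4: attacked by (1,2)→{2,5}; (2,5)→{3,5,7}; (3,3)→{2,3,4}; (7,6)→{3,6}. Safe: 1. Place at column 1.
Row 5: attacked by (1,2)→{2,6}; (2,5)→{2,5}; (3,3)→{1,3,5}; (4,1)→{1,2}; (7,6)→{4,6}. Safe: 7. Place at column 7.
Row 6: attacked by (1,2)→{2,7}; (2,5)→{1,5}; (3,3)→{3,6}; (4,1)→{1,3}; (5,7)→{6,7}; (7,6)→{5,6,7}. Safe: 4. Place at column 4.
Columns [2, 5, 3, 1, 7, 4, 6], r−c [-1, -3, 0, 3, -2, 2, 1], r+c [3, 7, 6, 5, 12, 10, 13] are all distinct, so no two queens attack.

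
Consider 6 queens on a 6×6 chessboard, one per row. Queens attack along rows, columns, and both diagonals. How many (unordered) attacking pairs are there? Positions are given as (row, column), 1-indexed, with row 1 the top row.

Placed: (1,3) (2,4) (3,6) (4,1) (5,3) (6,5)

2

Same column: (1,3)–(5,3) (column 3).
Same diagonal: (1,3)–(2,4) (|1−2| = |3−4| = 1).
Total attacking pairs: 2.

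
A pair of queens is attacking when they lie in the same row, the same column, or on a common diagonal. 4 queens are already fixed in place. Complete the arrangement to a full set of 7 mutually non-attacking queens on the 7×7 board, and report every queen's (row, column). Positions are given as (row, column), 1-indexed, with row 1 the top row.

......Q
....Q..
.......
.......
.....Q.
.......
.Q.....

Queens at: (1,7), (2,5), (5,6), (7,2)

Row 3: attacked by (1,7)→{5,7}; (2,5)→{4,5,6}; (5,6)→{4,6}; (7,2)→{2,6}. Safe: 1, 3. Place at column 3.
Row 4: attacked by (1,7)→{4,7}; (2,5)→{3,5,7}; (3,3)→{2,3,4}; (5,6)→{5,6,7}; (7,2)→{2,5}. Safe: 1. Place at column 1.
Row 6: attacked by (1,7)→{2,7}; (2,5)→{1,5}; (3,3)→{3,6}; (4,1)→{1,3}; (5,6)→{5,6,7}; (7,2)→{1,2,3}. Safe: 4. Place at column 4.
Columns [7, 5, 3, 1, 6, 4, 2], r−c [-6, -3, 0, 3, -1, 2, 5], r+c [8, 7, 6, 5, 11, 10, 9] are all distinct, so no two queens attack.

(1,7) (2,5) (3,3) (4,1) (5,6) (6,4) (7,2)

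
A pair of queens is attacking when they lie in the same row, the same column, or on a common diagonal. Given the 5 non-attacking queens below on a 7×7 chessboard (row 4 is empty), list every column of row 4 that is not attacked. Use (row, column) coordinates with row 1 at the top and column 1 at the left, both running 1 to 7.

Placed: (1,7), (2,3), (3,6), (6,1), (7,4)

columns 2

(1,7) attacks row 4 at column 7 and diagonals 4.
(2,3) attacks row 4 at column 3 and diagonals 1, 5.
(3,6) attacks row 4 at column 6 and diagonals 5, 7.
(6,1) attacks row 4 at column 1 and diagonals 3.
(7,4) attacks row 4 at column 4 and diagonals 1, 7.
Attacked columns: {1, 3, 4, 5, 6, 7}. Safe: {2}.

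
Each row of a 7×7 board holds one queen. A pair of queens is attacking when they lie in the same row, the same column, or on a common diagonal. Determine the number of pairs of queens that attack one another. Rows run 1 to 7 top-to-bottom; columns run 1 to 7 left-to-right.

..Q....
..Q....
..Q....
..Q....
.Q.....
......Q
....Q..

8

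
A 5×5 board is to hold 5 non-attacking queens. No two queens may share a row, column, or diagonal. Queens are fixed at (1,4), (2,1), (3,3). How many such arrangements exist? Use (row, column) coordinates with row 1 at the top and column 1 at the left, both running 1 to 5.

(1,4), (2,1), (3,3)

Branch on row 4: col 5 → 1.
Sum: 1 = 1.

1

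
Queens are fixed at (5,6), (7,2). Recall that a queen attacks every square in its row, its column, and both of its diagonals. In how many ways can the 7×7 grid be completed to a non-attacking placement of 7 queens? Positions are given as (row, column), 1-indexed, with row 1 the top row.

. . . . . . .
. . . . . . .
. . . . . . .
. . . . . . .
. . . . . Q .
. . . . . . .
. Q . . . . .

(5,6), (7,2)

1

Branch on row 1: col 1 → 0; col 3 → 0; col 4 → 0; col 5 → 0; col 7 → 1.
Sum: 0 + 0 + 0 + 0 + 1 = 1.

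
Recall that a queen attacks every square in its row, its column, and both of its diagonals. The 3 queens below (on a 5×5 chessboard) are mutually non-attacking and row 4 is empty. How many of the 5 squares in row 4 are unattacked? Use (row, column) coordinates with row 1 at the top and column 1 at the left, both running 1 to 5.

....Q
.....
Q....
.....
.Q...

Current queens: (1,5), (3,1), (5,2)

1

(1,5) attacks row 4 at column 5 and diagonals 2.
(3,1) attacks row 4 at column 1 and diagonals 2.
(5,2) attacks row 4 at column 2 and diagonals 1, 3.
Attacked columns: {1, 2, 3, 5}. Safe: {4}.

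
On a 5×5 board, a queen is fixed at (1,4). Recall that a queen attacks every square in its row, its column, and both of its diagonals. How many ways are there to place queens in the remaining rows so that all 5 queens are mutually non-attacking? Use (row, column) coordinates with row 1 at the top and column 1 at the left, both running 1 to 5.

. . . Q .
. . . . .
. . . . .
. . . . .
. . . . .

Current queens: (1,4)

Branch on row 2: col 1 → 1; col 2 → 1.
Sum: 1 + 1 = 2.

2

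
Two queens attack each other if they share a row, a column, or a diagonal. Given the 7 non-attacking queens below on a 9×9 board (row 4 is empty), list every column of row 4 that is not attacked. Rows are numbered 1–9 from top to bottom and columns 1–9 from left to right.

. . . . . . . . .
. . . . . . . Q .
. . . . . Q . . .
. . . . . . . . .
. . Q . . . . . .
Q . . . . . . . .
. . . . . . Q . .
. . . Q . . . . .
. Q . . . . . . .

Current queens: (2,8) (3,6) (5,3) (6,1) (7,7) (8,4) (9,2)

(2,8) attacks row 4 at column 8 and diagonals 6.
(3,6) attacks row 4 at column 6 and diagonals 5, 7.
(5,3) attacks row 4 at column 3 and diagonals 2, 4.
(6,1) attacks row 4 at column 1 and diagonals 3.
(7,7) attacks row 4 at column 7 and diagonals 4.
(8,4) attacks row 4 at column 4 and diagonals 8.
(9,2) attacks row 4 at column 2 and diagonals 7.
Attacked columns: {1, 2, 3, 4, 5, 6, 7, 8}. Safe: {9}.

columns 9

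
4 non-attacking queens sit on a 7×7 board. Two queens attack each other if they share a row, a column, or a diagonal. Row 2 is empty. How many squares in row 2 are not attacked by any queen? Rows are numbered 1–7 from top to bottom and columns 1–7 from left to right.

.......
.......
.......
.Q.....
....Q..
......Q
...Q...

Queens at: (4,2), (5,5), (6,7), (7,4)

(4,2) attacks row 2 at column 2 and diagonals 4.
(5,5) attacks row 2 at column 5 and diagonals 2.
(6,7) attacks row 2 at column 7 and diagonals 3.
(7,4) attacks row 2 at column 4.
Attacked columns: {2, 3, 4, 5, 7}. Safe: {1, 6}.

2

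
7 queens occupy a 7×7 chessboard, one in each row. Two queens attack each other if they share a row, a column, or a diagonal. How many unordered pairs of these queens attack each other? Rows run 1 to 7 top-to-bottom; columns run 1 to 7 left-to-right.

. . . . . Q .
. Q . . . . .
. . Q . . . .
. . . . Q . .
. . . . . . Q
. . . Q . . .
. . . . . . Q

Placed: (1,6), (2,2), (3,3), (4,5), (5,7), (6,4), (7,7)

4

Same column: (5,7)–(7,7) (column 7).
Same diagonal: (2,2)–(3,3) (|2−3| = |2−3| = 1); (2,2)–(7,7) (|2−7| = |2−7| = 5); (3,3)–(7,7) (|3−7| = |3−7| = 4).
Total attacking pairs: 4.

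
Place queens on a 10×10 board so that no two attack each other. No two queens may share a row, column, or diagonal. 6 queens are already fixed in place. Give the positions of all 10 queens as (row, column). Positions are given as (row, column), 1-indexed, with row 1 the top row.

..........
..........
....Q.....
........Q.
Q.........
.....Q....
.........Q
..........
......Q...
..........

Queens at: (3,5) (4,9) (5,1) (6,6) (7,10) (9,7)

Row 1: attacked by (3,5)→{3,5,7}; (4,9)→{6,9}; (5,1)→{1,5}; (6,6)→{1,6}; (7,10)→{4,10}; (9,7)→{7}. Safe: 2, 8. Place at column 2.
Row 2: attacked by (1,2)→{1,2,3}; (3,5)→{4,5,6}; (4,9)→{7,9}; (5,1)→{1,4}; (6,6)→{2,6,10}; (7,10)→{5,10}; (9,7)→{7}. Safe: 8. Place at column 8.
Row 8: attacked by (1,2)→{2,9}; (2,8)→{2,8}; (3,5)→{5,10}; (4,9)→{5,9}; (5,1)→{1,4}; (6,6)→{4,6,8}; (7,10)→{9,10}; (9,7)→{6,7,8}. Safe: 3. Place at column 3.
Row 10: attacked by (1,2)→{2}; (2,8)→{8}; (3,5)→{5}; (4,9)→{3,9}; (5,1)→{1,6}; (6,6)→{2,6,10}; (7,10)→{7,10}; (8,3)→{1,3,5}; (9,7)→{6,7,8}. Safe: 4. Place at column 4.
Columns [2, 8, 5, 9, 1, 6, 10, 3, 7, 4], r−c [-1, -6, -2, -5, 4, 0, -3, 5, 2, 6], r+c [3, 10, 8, 13, 6, 12, 17, 11, 16, 14] are all distinct, so no two queens attack.

(1,2) (2,8) (3,5) (4,9) (5,1) (6,6) (7,10) (8,3) (9,7) (10,4)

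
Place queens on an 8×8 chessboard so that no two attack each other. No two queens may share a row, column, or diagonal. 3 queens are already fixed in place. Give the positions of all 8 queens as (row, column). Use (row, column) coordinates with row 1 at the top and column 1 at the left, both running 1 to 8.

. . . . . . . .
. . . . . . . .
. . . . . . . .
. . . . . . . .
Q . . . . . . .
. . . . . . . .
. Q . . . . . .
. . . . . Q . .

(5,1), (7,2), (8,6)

(1,4) (2,8) (3,5) (4,3) (5,1) (6,7) (7,2) (8,6)

Row 1: attacked by (5,1)→{1,5}; (7,2)→{2,8}; (8,6)→{6}. Safe: 3, 4, 7. Place at column 4.
Row 2: attacked by (1,4)→{3,4,5}; (5,1)→{1,4}; (7,2)→{2,7}; (8,6)→{6}. Safe: 8. Place at column 8.
Row 3: attacked by (1,4)→{2,4,6}; (2,8)→{7,8}; (5,1)→{1,3}; (7,2)→{2,6}; (8,6)→{1,6}. Safe: 5. Place at column 5.
Row 4: attacked by (1,4)→{1,4,7}; (2,8)→{6,8}; (3,5)→{4,5,6}; (5,1)→{1,2}; (7,2)→{2,5}; (8,6)→{2,6}. Safe: 3. Place at column 3.
Row 6: attacked by (1,4)→{4}; (2,8)→{4,8}; (3,5)→{2,5,8}; (4,3)→{1,3,5}; (5,1)→{1,2}; (7,2)→{1,2,3}; (8,6)→{4,6,8}. Safe: 7. Place at column 7.
Columns [4, 8, 5, 3, 1, 7, 2, 6], r−c [-3, -6, -2, 1, 4, -1, 5, 2], r+c [5, 10, 8, 7, 6, 13, 9, 14] are all distinct, so no two queens attack.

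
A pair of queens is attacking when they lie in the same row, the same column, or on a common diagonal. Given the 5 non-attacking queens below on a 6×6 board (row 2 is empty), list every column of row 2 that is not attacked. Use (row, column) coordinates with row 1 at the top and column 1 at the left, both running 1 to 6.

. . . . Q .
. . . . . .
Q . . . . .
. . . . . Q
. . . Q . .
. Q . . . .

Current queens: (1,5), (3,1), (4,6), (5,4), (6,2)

columns 3

(1,5) attacks row 2 at column 5 and diagonals 4, 6.
(3,1) attacks row 2 at column 1 and diagonals 2.
(4,6) attacks row 2 at column 6 and diagonals 4.
(5,4) attacks row 2 at column 4 and diagonals 1.
(6,2) attacks row 2 at column 2 and diagonals 6.
Attacked columns: {1, 2, 4, 5, 6}. Safe: {3}.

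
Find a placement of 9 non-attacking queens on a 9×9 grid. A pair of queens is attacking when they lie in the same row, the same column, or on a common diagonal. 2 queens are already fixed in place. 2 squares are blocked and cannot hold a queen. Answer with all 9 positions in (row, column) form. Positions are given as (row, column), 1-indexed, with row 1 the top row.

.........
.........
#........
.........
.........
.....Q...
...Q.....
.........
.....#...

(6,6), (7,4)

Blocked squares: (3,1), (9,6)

Row 1: attacked by (6,6)→{1,6}; (7,4)→{4}. Safe: 2, 3, 5, 7, 8, 9. Place at column 8.
Row 2: attacked by (1,8)→{7,8,9}; (6,6)→{2,6}; (7,4)→{4,9}. Safe: 1, 3, 5. Place at column 3.
Row 3: attacked by (1,8)→{6,8}; (2,3)→{2,3,4}; (6,6)→{3,6,9}; (7,4)→{4,8}. Blocked: 1. Safe: 5, 7. Place at column 5.
Row 4: attacked by (1,8)→{5,8}; (2,3)→{1,3,5}; (3,5)→{4,5,6}; (6,6)→{4,6,8}; (7,4)→{1,4,7}. Safe: 2, 9. Place at column 2.
Row 5: attacked by (1,8)→{4,8}; (2,3)→{3,6}; (3,5)→{3,5,7}; (4,2)→{1,2,3}; (6,6)→{5,6,7}; (7,4)→{2,4,6}. Safe: 9. Place at column 9.
Row 8: attacked by (1,8)→{1,8}; (2,3)→{3,9}; (3,5)→{5}; (4,2)→{2,6}; (5,9)→{6,9}; (6,6)→{4,6,8}; (7,4)→{3,4,5}. Safe: 7. Place at column 7.
Row 9: attacked by (1,8)→{8}; (2,3)→{3}; (3,5)→{5}; (4,2)→{2,7}; (5,9)→{5,9}; (6,6)→{3,6,9}; (7,4)→{2,4,6}; (8,7)→{6,7,8}. Blocked: 6. Safe: 1. Place at column 1.
Columns [8, 3, 5, 2, 9, 6, 4, 7, 1], r−c [-7, -1, -2, 2, -4, 0, 3, 1, 8], r+c [9, 5, 8, 6, 14, 12, 11, 15, 10] are all distinct, so no two queens attack.

(1,8) (2,3) (3,5) (4,2) (5,9) (6,6) (7,4) (8,7) (9,1)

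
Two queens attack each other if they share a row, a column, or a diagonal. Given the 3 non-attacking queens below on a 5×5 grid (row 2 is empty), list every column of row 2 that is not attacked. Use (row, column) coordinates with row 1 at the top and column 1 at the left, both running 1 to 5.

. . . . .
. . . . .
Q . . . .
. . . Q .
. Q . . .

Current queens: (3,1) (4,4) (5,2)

columns 3

(3,1) attacks row 2 at column 1 and diagonals 2.
(4,4) attacks row 2 at column 4 and diagonals 2.
(5,2) attacks row 2 at column 2 and diagonals 5.
Attacked columns: {1, 2, 4, 5}. Safe: {3}.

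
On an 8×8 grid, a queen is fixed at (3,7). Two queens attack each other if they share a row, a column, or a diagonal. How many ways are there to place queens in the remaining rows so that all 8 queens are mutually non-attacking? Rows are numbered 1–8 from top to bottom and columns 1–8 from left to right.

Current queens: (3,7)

Branch on row 1: col 1 → 0; col 2 → 2; col 3 → 2; col 4 → 3; col 6 → 7; col 8 → 0.
Sum: 0 + 2 + 2 + 3 + 7 + 0 = 14.

14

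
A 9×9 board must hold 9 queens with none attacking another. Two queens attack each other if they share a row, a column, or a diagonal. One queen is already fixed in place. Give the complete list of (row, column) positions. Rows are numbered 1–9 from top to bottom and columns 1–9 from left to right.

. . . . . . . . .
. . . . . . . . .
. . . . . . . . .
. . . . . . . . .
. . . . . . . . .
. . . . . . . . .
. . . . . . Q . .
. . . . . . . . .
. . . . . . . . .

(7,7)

(1,9) (2,4) (3,1) (4,5) (5,8) (6,2) (7,7) (8,3) (9,6)

Row 1: attacked by (7,7)→{1,7}. Safe: 2, 3, 4, 5, 6, 8, 9. Place at column 9.
Row 2: attacked by (1,9)→{8,9}; (7,7)→{2,7}. Safe: 1, 3, 4, 5, 6. Place at column 4.
Row 3: attacked by (1,9)→{7,9}; (2,4)→{3,4,5}; (7,7)→{3,7}. Safe: 1, 2, 6, 8. Place at column 1.
Row 4: attacked by (1,9)→{6,9}; (2,4)→{2,4,6}; (3,1)→{1,2}; (7,7)→{4,7}. Safe: 3, 5, 8. Place at column 5.
Row 5: attacked by (1,9)→{5,9}; (2,4)→{1,4,7}; (3,1)→{1,3}; (4,5)→{4,5,6}; (7,7)→{5,7,9}. Safe: 2, 8. Place at column 8.
Row 6: attacked by (1,9)→{4,9}; (2,4)→{4,8}; (3,1)→{1,4}; (4,5)→{3,5,7}; (5,8)→{7,8,9}; (7,7)→{6,7,8}. Safe: 2. Place at column 2.
Row 8: attacked by (1,9)→{2,9}; (2,4)→{4}; (3,1)→{1,6}; (4,5)→{1,5,9}; (5,8)→{5,8}; (6,2)→{2,4}; (7,7)→{6,7,8}. Safe: 3. Place at column 3.
Row 9: attacked by (1,9)→{1,9}; (2,4)→{4}; (3,1)→{1,7}; (4,5)→{5}; (5,8)→{4,8}; (6,2)→{2,5}; (7,7)→{5,7,9}; (8,3)→{2,3,4}. Safe: 6. Place at column 6.
Columns [9, 4, 1, 5, 8, 2, 7, 3, 6], r−c [-8, -2, 2, -1, -3, 4, 0, 5, 3], r+c [10, 6, 4, 9, 13, 8, 14, 11, 15] are all distinct, so no two queens attack.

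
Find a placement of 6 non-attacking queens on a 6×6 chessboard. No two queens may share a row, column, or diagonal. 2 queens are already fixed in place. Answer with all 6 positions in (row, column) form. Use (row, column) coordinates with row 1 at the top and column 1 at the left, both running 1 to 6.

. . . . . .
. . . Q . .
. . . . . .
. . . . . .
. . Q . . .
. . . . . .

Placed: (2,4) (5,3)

(1,2) (2,4) (3,6) (4,1) (5,3) (6,5)

Row 1: attacked by (2,4)→{3,4,5}; (5,3)→{3}. Safe: 1, 2, 6. Place at column 2.
Row 3: attacked by (1,2)→{2,4}; (2,4)→{3,4,5}; (5,3)→{1,3,5}. Safe: 6. Place at column 6.
Row 4: attacked by (1,2)→{2,5}; (2,4)→{2,4,6}; (3,6)→{5,6}; (5,3)→{2,3,4}. Safe: 1. Place at column 1.
Row 6: attacked by (1,2)→{2}; (2,4)→{4}; (3,6)→{3,6}; (4,1)→{1,3}; (5,3)→{2,3,4}. Safe: 5. Place at column 5.
Columns [2, 4, 6, 1, 3, 5], r−c [-1, -2, -3, 3, 2, 1], r+c [3, 6, 9, 5, 8, 11] are all distinct, so no two queens attack.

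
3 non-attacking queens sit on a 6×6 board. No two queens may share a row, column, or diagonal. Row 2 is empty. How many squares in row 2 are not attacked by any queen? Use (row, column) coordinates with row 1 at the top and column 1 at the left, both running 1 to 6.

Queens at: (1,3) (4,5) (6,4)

2

(1,3) attacks row 2 at column 3 and diagonals 2, 4.
(4,5) attacks row 2 at column 5 and diagonals 3.
(6,4) attacks row 2 at column 4.
Attacked columns: {2, 3, 4, 5}. Safe: {1, 6}.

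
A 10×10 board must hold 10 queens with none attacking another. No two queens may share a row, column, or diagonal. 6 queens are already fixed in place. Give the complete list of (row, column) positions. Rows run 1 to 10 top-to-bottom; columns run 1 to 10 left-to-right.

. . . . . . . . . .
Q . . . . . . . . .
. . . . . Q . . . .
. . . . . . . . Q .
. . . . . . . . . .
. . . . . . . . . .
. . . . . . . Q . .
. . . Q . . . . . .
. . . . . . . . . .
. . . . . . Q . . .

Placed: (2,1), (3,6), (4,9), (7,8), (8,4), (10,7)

(1,3) (2,1) (3,6) (4,9) (5,5) (6,10) (7,8) (8,4) (9,2) (10,7)

Row 1: attacked by (2,1)→{1,2}; (3,6)→{4,6,8}; (4,9)→{6,9}; (7,8)→{2,8}; (8,4)→{4}; (10,7)→{7}. Safe: 3, 5, 10. Place at column 3.
Row 5: attacked by (1,3)→{3,7}; (2,1)→{1,4}; (3,6)→{4,6,8}; (4,9)→{8,9,10}; (7,8)→{6,8,10}; (8,4)→{1,4,7}; (10,7)→{2,7}. Safe: 5. Place at column 5.
Row 6: attacked by (1,3)→{3,8}; (2,1)→{1,5}; (3,6)→{3,6,9}; (4,9)→{7,9}; (5,5)→{4,5,6}; (7,8)→{7,8,9}; (8,4)→{2,4,6}; (10,7)→{3,7}. Safe: 10. Place at column 10.
Row 9: attacked by (1,3)→{3}; (2,1)→{1,8}; (3,6)→{6}; (4,9)→{4,9}; (5,5)→{1,5,9}; (6,10)→{7,10}; (7,8)→{6,8,10}; (8,4)→{3,4,5}; (10,7)→{6,7,8}. Safe: 2. Place at column 2.
Columns [3, 1, 6, 9, 5, 10, 8, 4, 2, 7], r−c [-2, 1, -3, -5, 0, -4, -1, 4, 7, 3], r+c [4, 3, 9, 13, 10, 16, 15, 12, 11, 17] are all distinct, so no two queens attack.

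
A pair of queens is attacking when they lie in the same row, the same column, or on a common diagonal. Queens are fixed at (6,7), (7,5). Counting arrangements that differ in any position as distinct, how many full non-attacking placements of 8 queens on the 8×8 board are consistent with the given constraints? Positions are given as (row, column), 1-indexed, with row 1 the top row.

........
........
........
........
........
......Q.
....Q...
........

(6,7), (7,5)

Branch on row 1: col 1 → 0; col 3 → 1; col 4 → 1; col 6 → 1; col 8 → 0.
Sum: 0 + 1 + 1 + 1 + 0 = 3.

3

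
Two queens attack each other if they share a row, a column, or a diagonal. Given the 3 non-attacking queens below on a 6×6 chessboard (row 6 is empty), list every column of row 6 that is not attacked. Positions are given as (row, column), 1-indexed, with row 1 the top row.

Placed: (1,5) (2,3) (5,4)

(1,5) attacks row 6 at column 5.
(2,3) attacks row 6 at column 3.
(5,4) attacks row 6 at column 4 and diagonals 3, 5.
Attacked columns: {3, 4, 5}. Safe: {1, 2, 6}.

columns 1, 2, 6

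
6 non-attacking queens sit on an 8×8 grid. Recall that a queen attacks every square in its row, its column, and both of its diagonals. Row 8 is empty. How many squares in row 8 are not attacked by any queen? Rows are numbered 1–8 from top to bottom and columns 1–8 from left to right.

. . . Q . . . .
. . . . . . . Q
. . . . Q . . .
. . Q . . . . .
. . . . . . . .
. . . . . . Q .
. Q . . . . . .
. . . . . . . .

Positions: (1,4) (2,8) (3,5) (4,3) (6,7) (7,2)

(1,4) attacks row 8 at column 4.
(2,8) attacks row 8 at column 8 and diagonals 2.
(3,5) attacks row 8 at column 5.
(4,3) attacks row 8 at column 3 and diagonals 7.
(6,7) attacks row 8 at column 7 and diagonals 5.
(7,2) attacks row 8 at column 2 and diagonals 1, 3.
Attacked columns: {1, 2, 3, 4, 5, 7, 8}. Safe: {6}.

1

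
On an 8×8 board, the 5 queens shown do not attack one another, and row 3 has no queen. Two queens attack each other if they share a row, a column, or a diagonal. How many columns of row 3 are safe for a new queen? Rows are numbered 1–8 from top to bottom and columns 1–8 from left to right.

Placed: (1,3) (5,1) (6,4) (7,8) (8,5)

2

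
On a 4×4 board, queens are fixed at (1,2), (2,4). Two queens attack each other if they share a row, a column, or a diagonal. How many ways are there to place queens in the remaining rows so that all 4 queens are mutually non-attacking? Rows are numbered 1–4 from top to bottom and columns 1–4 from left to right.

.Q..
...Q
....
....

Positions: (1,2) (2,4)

1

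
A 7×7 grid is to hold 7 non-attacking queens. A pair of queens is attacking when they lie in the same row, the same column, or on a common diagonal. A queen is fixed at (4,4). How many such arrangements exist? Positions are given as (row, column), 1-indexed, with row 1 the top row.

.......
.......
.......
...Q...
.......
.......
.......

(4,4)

8

Branch on row 1: col 2 → 2; col 3 → 2; col 5 → 2; col 6 → 2.
Sum: 2 + 2 + 2 + 2 = 8.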